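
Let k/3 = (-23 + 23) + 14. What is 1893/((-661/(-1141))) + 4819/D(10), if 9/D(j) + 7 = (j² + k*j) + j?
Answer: 1685381974/5949 ≈ 2.8331e+5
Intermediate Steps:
k = 42 (k = 3*((-23 + 23) + 14) = 3*(0 + 14) = 3*14 = 42)
D(j) = 9/(-7 + j² + 43*j) (D(j) = 9/(-7 + ((j² + 42*j) + j)) = 9/(-7 + (j² + 43*j)) = 9/(-7 + j² + 43*j))
1893/((-661/(-1141))) + 4819/D(10) = 1893/((-661/(-1141))) + 4819/((9/(-7 + 10² + 43*10))) = 1893/((-661*(-1/1141))) + 4819/((9/(-7 + 100 + 430))) = 1893/(661/1141) + 4819/((9/523)) = 1893*(1141/661) + 4819/((9*(1/523))) = 2159913/661 + 4819/(9/523) = 2159913/661 + 4819*(523/9) = 2159913/661 + 2520337/9 = 1685381974/5949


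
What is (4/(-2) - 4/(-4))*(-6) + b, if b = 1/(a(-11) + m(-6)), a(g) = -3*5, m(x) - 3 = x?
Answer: 107/18 ≈ 5.9444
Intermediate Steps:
m(x) = 3 + x
a(g) = -15
b = -1/18 (b = 1/(-15 + (3 - 6)) = 1/(-15 - 3) = 1/(-18) = -1/18 ≈ -0.055556)
(4/(-2) - 4/(-4))*(-6) + b = (4/(-2) - 4/(-4))*(-6) - 1/18 = (4*(-½) - 4*(-¼))*(-6) - 1/18 = (-2 + 1)*(-6) - 1/18 = -1*(-6) - 1/18 = 6 - 1/18 = 107/18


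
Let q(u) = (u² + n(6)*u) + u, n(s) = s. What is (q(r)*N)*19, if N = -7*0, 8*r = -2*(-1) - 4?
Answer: 0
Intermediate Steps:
r = -¼ (r = (-2*(-1) - 4)/8 = (2 - 4)/8 = (⅛)*(-2) = -¼ ≈ -0.25000)
N = 0
q(u) = u² + 7*u (q(u) = (u² + 6*u) + u = u² + 7*u)
(q(r)*N)*19 = (-(7 - ¼)/4*0)*19 = (-¼*27/4*0)*19 = -27/16*0*19 = 0*19 = 0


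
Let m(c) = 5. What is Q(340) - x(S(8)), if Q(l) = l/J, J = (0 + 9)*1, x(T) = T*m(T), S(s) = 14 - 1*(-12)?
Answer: -830/9 ≈ -92.222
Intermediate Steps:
S(s) = 26 (S(s) = 14 + 12 = 26)
x(T) = 5*T (x(T) = T*5 = 5*T)
J = 9 (J = 9*1 = 9)
Q(l) = l/9
Q(340) - x(S(8)) = (⅑)*340 - 5*26 = 340/9 - 1*130 = 340/9 - 130 = -830/9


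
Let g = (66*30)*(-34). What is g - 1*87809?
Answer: -155129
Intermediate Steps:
g = -67320 (g = 1980*(-34) = -67320)
g - 1*87809 = -67320 - 1*87809 = -67320 - 87809 = -155129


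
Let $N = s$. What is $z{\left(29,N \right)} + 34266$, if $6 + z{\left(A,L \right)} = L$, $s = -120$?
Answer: $34140$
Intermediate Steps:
$N = -120$
$z{\left(A,L \right)} = -6 + L$
$z{\left(29,N \right)} + 34266 = \left(-6 - 120\right) + 34266 = -126 + 34266 = 34140$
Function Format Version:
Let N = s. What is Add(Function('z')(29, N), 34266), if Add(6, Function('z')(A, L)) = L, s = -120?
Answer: 34140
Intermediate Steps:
N = -120
Function('z')(A, L) = Add(-6, L)
Add(Function('z')(29, N), 34266) = Add(Add(-6, -120), 34266) = Add(-126, 34266) = 34140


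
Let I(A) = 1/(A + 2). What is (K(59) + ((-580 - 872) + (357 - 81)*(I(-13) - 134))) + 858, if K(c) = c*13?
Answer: -405197/11 ≈ -36836.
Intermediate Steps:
I(A) = 1/(2 + A)
K(c) = 13*c
(K(59) + ((-580 - 872) + (357 - 81)*(I(-13) - 134))) + 858 = (13*59 + ((-580 - 872) + (357 - 81)*(1/(2 - 13) - 134))) + 858 = (767 + (-1452 + 276*(1/(-11) - 134))) + 858 = (767 + (-1452 + 276*(-1/11 - 134))) + 858 = (767 + (-1452 + 276*(-1475/11))) + 858 = (767 + (-1452 - 407100/11)) + 858 = (767 - 423072/11) + 858 = -414635/11 + 858 = -405197/11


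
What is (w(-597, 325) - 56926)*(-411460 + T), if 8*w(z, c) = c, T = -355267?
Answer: 348924423341/8 ≈ 4.3616e+10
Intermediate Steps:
w(z, c) = c/8
(w(-597, 325) - 56926)*(-411460 + T) = ((1/8)*325 - 56926)*(-411460 - 355267) = (325/8 - 56926)*(-766727) = -455083/8*(-766727) = 348924423341/8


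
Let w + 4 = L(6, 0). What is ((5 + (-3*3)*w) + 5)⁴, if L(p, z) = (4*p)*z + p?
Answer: 4096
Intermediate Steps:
L(p, z) = p + 4*p*z (L(p, z) = 4*p*z + p = p + 4*p*z)
w = 2 (w = -4 + 6*(1 + 4*0) = -4 + 6*(1 + 0) = -4 + 6*1 = -4 + 6 = 2)
((5 + (-3*3)*w) + 5)⁴ = ((5 - 3*3*2) + 5)⁴ = ((5 - 9*2) + 5)⁴ = ((5 - 18) + 5)⁴ = (-13 + 5)⁴ = (-8)⁴ = 4096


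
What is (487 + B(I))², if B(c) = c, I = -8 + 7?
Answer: 236196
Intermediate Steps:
I = -1
(487 + B(I))² = (487 - 1)² = 486² = 236196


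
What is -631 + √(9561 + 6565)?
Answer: -631 + √16126 ≈ -504.01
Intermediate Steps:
-631 + √(9561 + 6565) = -631 + √16126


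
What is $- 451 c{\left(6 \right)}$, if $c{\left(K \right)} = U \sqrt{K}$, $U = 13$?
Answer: $- 5863 \sqrt{6} \approx -14361.0$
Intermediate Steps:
$c{\left(K \right)} = 13 \sqrt{K}$
$- 451 c{\left(6 \right)} = - 451 \cdot 13 \sqrt{6} = - 5863 \sqrt{6}$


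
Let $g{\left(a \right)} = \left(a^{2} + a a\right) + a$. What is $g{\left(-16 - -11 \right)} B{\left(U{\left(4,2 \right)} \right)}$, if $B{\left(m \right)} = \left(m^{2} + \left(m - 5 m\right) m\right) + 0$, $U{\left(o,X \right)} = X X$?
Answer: $-2160$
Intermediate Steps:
$U{\left(o,X \right)} = X^{2}$
$B{\left(m \right)} = - 3 m^{2}$ ($B{\left(m \right)} = \left(m^{2} + - 4 m m\right) + 0 = \left(m^{2} - 4 m^{2}\right) + 0 = - 3 m^{2} + 0 = - 3 m^{2}$)
$g{\left(a \right)} = a + 2 a^{2}$ ($g{\left(a \right)} = \left(a^{2} + a^{2}\right) + a = 2 a^{2} + a = a + 2 a^{2}$)
$g{\left(-16 - -11 \right)} B{\left(U{\left(4,2 \right)} \right)} = \left(-16 - -11\right) \left(1 + 2 \left(-16 - -11\right)\right) \left(- 3 \left(2^{2}\right)^{2}\right) = \left(-16 + 11\right) \left(1 + 2 \left(-16 + 11\right)\right) \left(- 3 \cdot 4^{2}\right) = - 5 \left(1 + 2 \left(-5\right)\right) \left(\left(-3\right) 16\right) = - 5 \left(1 - 10\right) \left(-48\right) = \left(-5\right) \left(-9\right) \left(-48\right) = 45 \left(-48\right) = -2160$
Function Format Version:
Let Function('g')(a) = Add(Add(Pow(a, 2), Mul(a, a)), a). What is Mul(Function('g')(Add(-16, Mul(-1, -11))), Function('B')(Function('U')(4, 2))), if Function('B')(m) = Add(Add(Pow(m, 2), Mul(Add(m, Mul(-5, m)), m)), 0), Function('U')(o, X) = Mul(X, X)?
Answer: -2160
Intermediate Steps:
Function('U')(o, X) = Pow(X, 2)
Function('B')(m) = Mul(-3, Pow(m, 2)) (Function('B')(m) = Add(Add(Pow(m, 2), Mul(Mul(-4, m), m)), 0) = Add(Add(Pow(m, 2), Mul(-4, Pow(m, 2))), 0) = Add(Mul(-3, Pow(m, 2)), 0) = Mul(-3, Pow(m, 2)))
Function('g')(a) = Add(a, Mul(2, Pow(a, 2))) (Function('g')(a) = Add(Add(Pow(a, 2), Pow(a, 2)), a) = Add(Mul(2, Pow(a, 2)), a) = Add(a, Mul(2, Pow(a, 2))))
Mul(Function('g')(Add(-16, Mul(-1, -11))), Function('B')(Function('U')(4, 2))) = Mul(Mul(Add(-16, Mul(-1, -11)), Add(1, Mul(2, Add(-16, Mul(-1, -11))))), Mul(-3, Pow(Pow(2, 2), 2))) = Mul(Mul(Add(-16, 11), Add(1, Mul(2, Add(-16, 11)))), Mul(-3, Pow(4, 2))) = Mul(Mul(-5, Add(1, Mul(2, -5))), Mul(-3, 16)) = Mul(Mul(-5, Add(1, -10)), -48) = Mul(Mul(-5, -9), -48) = Mul(45, -48) = -2160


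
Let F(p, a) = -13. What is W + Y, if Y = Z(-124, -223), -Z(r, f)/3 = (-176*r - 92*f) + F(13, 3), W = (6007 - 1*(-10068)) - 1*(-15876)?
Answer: -95030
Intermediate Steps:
W = 31951 (W = (6007 + 10068) + 15876 = 16075 + 15876 = 31951)
Z(r, f) = 39 + 276*f + 528*r (Z(r, f) = -3*((-176*r - 92*f) - 13) = -3*(-13 - 176*r - 92*f) = 39 + 276*f + 528*r)
Y = -126981 (Y = 39 + 276*(-223) + 528*(-124) = 39 - 61548 - 65472 = -126981)
W + Y = 31951 - 126981 = -95030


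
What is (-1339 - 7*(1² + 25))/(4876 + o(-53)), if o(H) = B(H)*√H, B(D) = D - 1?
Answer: -34983/112877 - 41067*I*√53/11964962 ≈ -0.30992 - 0.024987*I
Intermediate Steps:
B(D) = -1 + D
o(H) = √H*(-1 + H) (o(H) = (-1 + H)*√H = √H*(-1 + H))
(-1339 - 7*(1² + 25))/(4876 + o(-53)) = (-1339 - 7*(1² + 25))/(4876 + √(-53)*(-1 - 53)) = (-1339 - 7*(1 + 25))/(4876 + (I*√53)*(-54)) = (-1339 - 7*26)/(4876 - 54*I*√53) = (-1339 - 182)/(4876 - 54*I*√53) = -1521/(4876 - 54*I*√53)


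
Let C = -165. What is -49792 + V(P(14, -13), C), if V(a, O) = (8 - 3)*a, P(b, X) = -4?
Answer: -49812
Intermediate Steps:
V(a, O) = 5*a
-49792 + V(P(14, -13), C) = -49792 + 5*(-4) = -49792 - 20 = -49812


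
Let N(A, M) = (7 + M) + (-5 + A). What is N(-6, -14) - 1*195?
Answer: -213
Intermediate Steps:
N(A, M) = 2 + A + M
N(-6, -14) - 1*195 = (2 - 6 - 14) - 1*195 = -18 - 195 = -213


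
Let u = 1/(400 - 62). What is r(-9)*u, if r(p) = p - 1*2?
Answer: -11/338 ≈ -0.032544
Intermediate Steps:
r(p) = -2 + p (r(p) = p - 2 = -2 + p)
u = 1/338 ≈ 0.0029586
r(-9)*u = (-2 - 9)*(1/338) = -11*1/338 = -11/338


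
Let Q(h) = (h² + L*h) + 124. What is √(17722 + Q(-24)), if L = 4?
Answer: 7*√374 ≈ 135.37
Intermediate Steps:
Q(h) = 124 + h² + 4*h (Q(h) = (h² + 4*h) + 124 = 124 + h² + 4*h)
√(17722 + Q(-24)) = √(17722 + (124 + (-24)² + 4*(-24))) = √(17722 + (124 + 576 - 96)) = √(17722 + 604) = √18326 = 7*√374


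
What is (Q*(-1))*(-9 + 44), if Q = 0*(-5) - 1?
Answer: 35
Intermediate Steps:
Q = -1 (Q = 0 - 1 = -1)
(Q*(-1))*(-9 + 44) = (-1*(-1))*(-9 + 44) = 1*35 = 35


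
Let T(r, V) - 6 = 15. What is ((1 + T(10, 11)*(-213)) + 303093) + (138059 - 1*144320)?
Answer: 292360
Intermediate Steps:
T(r, V) = 21 (T(r, V) = 6 + 15 = 21)
((1 + T(10, 11)*(-213)) + 303093) + (138059 - 1*144320) = ((1 + 21*(-213)) + 303093) + (138059 - 1*144320) = ((1 - 4473) + 303093) + (138059 - 144320) = (-4472 + 303093) - 6261 = 298621 - 6261 = 292360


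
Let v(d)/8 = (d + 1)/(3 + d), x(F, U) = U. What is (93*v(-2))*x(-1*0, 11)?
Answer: -8184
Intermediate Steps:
v(d) = 8*(1 + d)/(3 + d) (v(d) = 8*((d + 1)/(3 + d)) = 8*((1 + d)/(3 + d)) = 8*(1 + d)/(3 + d))
(93*v(-2))*x(-1*0, 11) = (93*(8*(1 - 2)/(3 - 2)))*11 = (93*(8*(-1)/1))*11 = (93*(8*1*(-1)))*11 = (93*(-8))*11 = -744*11 = -8184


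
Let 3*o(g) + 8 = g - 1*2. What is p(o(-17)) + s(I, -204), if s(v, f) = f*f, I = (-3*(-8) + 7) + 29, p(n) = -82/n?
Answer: 374626/9 ≈ 41625.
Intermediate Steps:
o(g) = -10/3 + g/3 (o(g) = -8/3 + (g - 1*2)/3 = -8/3 + (g - 2)/3 = -8/3 + (-2 + g)/3 = -8/3 + (-⅔ + g/3) = -10/3 + g/3)
I = 60 (I = (24 + 7) + 29 = 31 + 29 = 60)
s(v, f) = f²
p(o(-17)) + s(I, -204) = -82/(-10/3 + (⅓)*(-17)) + (-204)² = -82/(-10/3 - 17/3) + 41616 = -82/(-9) + 41616 = -82*(-⅑) + 41616 = 82/9 + 41616 = 374626/9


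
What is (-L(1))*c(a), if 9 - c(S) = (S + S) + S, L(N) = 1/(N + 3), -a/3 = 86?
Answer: -783/4 ≈ -195.75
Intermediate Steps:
a = -258 (a = -3*86 = -258)
L(N) = 1/(3 + N)
c(S) = 9 - 3*S (c(S) = 9 - ((S + S) + S) = 9 - (2*S + S) = 9 - 3*S)
(-L(1))*c(a) = (-1/(3 + 1))*(9 - 3*(-258)) = (-1/4)*(9 + 774) = -1*¼*783 = -¼*783 = -783/4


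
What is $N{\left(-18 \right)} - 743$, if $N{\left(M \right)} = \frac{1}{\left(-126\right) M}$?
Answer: $- \frac{1685123}{2268} \approx -743.0$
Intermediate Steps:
$N{\left(M \right)} = - \frac{1}{126 M}$
$N{\left(-18 \right)} - 743 = - \frac{1}{126 \left(-18\right)} - 743 = \left(- \frac{1}{126}\right) \left(- \frac{1}{18}\right) - 743 = \frac{1}{2268} - 743 = - \frac{1685123}{2268}$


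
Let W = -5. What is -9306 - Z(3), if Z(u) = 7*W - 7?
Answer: -9264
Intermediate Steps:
Z(u) = -42 (Z(u) = 7*(-5) - 7 = -35 - 7 = -42)
-9306 - Z(3) = -9306 - 1*(-42) = -9306 + 42 = -9264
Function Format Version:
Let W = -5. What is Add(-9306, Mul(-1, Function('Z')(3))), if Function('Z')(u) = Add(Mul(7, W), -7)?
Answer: -9264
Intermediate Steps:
Function('Z')(u) = -42 (Function('Z')(u) = Add(Mul(7, -5), -7) = Add(-35, -7) = -42)
Add(-9306, Mul(-1, Function('Z')(3))) = Add(-9306, Mul(-1, -42)) = Add(-9306, 42) = -9264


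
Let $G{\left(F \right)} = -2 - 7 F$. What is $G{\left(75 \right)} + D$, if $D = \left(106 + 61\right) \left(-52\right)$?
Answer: $-9211$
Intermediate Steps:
$D = -8684$ ($D = 167 \left(-52\right) = -8684$)
$G{\left(75 \right)} + D = \left(-2 - 525\right) - 8684 = -527 - 8684 = -9211$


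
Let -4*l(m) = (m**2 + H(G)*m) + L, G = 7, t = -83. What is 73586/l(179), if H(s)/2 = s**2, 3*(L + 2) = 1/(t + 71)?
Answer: -10596384/1784915 ≈ -5.9366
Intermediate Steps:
L = -73/36 (L = -2 + 1/(3*(-83 + 71)) = -2 + (1/3)/(-12) = -2 + (1/3)*(-1/12) = -2 - 1/36 = -73/36 ≈ -2.0278)
H(s) = 2*s**2
l(m) = 73/144 - 49*m/2 - m**2/4 (l(m) = -((m**2 + (2*7**2)*m) - 73/36)/4 = -((m**2 + (2*49)*m) - 73/36)/4 = -((m**2 + 98*m) - 73/36)/4 = -(-73/36 + m**2 + 98*m)/4 = 73/144 - 49*m/2 - m**2/4)
73586/l(179) = 73586/(73/144 - 49/2*179 - 1/4*179**2) = 73586/(73/144 - 8771/2 - 1/4*32041) = 73586/(73/144 - 8771/2 - 32041/4) = 73586/(-1784915/144) = 73586*(-144/1784915) = -10596384/1784915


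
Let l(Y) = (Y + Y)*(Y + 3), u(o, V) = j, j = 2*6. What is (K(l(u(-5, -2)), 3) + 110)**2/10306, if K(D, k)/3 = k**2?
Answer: 18769/10306 ≈ 1.8212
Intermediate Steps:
j = 12
u(o, V) = 12
l(Y) = 2*Y*(3 + Y) (l(Y) = (2*Y)*(3 + Y) = 2*Y*(3 + Y))
K(D, k) = 3*k**2
(K(l(u(-5, -2)), 3) + 110)**2/10306 = (3*3**2 + 110)**2/10306 = (3*9 + 110)**2*(1/10306) = (27 + 110)**2*(1/10306) = 137**2*(1/10306) = 18769*(1/10306) = 18769/10306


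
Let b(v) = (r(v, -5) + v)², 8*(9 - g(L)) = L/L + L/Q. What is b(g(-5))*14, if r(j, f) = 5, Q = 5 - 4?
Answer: 5887/2 ≈ 2943.5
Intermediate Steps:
Q = 1
g(L) = 71/8 - L/8 (g(L) = 9 - (L/L + L/1)/8 = 9 - (1 + L*1)/8 = 9 - (1 + L)/8 = 9 + (-⅛ - L/8) = 71/8 - L/8)
b(v) = (5 + v)²
b(g(-5))*14 = (5 + (71/8 - ⅛*(-5)))²*14 = (5 + (71/8 + 5/8))²*14 = (5 + 19/2)²*14 = (29/2)²*14 = (841/4)*14 = 5887/2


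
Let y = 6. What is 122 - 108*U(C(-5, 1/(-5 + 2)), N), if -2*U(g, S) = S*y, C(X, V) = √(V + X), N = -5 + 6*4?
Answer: 6278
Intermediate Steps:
N = 19 (N = -5 + 24 = 19)
U(g, S) = -3*S (U(g, S) = -S*6/2 = -3*S)
122 - 108*U(C(-5, 1/(-5 + 2)), N) = 122 - (-324)*19 = 122 - 108*(-57) = 122 + 6156 = 6278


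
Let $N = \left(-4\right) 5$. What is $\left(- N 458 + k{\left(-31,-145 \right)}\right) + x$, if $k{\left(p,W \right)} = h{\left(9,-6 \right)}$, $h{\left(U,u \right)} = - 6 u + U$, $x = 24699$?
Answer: $33904$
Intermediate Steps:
$h{\left(U,u \right)} = U - 6 u$
$k{\left(p,W \right)} = 45$ ($k{\left(p,W \right)} = 9 - -36 = 9 + 36 = 45$)
$N = -20$
$\left(- N 458 + k{\left(-31,-145 \right)}\right) + x = \left(- \left(-20\right) 458 + 45\right) + 24699 = \left(\left(-1\right) \left(-9160\right) + 45\right) + 24699 = \left(9160 + 45\right) + 24699 = 9205 + 24699 = 33904$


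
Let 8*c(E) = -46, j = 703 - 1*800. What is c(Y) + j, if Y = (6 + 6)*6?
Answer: -411/4 ≈ -102.75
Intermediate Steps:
Y = 72 (Y = 12*6 = 72)
j = -97 (j = 703 - 800 = -97)
c(E) = -23/4 (c(E) = (⅛)*(-46) = -23/4)
c(Y) + j = -23/4 - 97 = -411/4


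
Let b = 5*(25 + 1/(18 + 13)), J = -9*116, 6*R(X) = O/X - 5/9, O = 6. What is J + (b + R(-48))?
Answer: -12306607/13392 ≈ -918.95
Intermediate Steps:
R(X) = -5/54 + 1/X (R(X) = (6/X - 5/9)/6 = (-5/9 + 6/X)/6 = -5/54 + 1/X)
J = -1044
b = 3880/31 (b = 5*(25 + 1/31) = 5*(776/31) = 3880/31 ≈ 125.16)
J + (b + R(-48)) = -1044 + (3880/31 + (-5/54 + 1/(-48))) = -1044 + (3880/31 + (-5/54 - 1/48)) = -1044 + (3880/31 - 49/432) = -1044 + 1674641/13392 = -12306607/13392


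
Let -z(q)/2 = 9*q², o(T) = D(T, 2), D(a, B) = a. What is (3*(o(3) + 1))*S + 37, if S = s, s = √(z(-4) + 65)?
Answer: 37 + 12*I*√223 ≈ 37.0 + 179.2*I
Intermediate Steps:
o(T) = T
z(q) = -18*q²
s = I*√223 (s = √(-18*(-4)² + 65) = √(-18*16 + 65) = √(-288 + 65) = √(-223) = I*√223 ≈ 14.933*I)
S = I*√223 ≈ 14.933*I
(3*(o(3) + 1))*S + 37 = (3*(3 + 1))*(I*√223) + 37 = (3*4)*(I*√223) + 37 = 12*(I*√223) + 37 = 12*I*√223 + 37 = 37 + 12*I*√223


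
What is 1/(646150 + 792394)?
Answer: 1/1438544 ≈ 6.9515e-7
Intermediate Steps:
1/(646150 + 792394) = 1/1438544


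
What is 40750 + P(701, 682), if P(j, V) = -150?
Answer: 40600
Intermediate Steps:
40750 + P(701, 682) = 40750 - 150 = 40600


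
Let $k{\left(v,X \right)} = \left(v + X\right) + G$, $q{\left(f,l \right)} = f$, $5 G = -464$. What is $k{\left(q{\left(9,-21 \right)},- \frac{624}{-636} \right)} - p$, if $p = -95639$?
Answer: $\frac{25322388}{265} \approx 95556.0$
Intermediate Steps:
$G = - \frac{464}{5}$ ($G = \frac{1}{5} \left(-464\right) = - \frac{464}{5} \approx -92.8$)
$k{\left(v,X \right)} = - \frac{464}{5} + X + v$ ($k{\left(v,X \right)} = \left(v + X\right) - \frac{464}{5} = \left(X + v\right) - \frac{464}{5} = - \frac{464}{5} + X + v$)
$k{\left(q{\left(9,-21 \right)},- \frac{624}{-636} \right)} - p = \left(- \frac{464}{5} - \frac{624}{-636} + 9\right) - -95639 = \left(- \frac{464}{5} - - \frac{52}{53} + 9\right) + 95639 = \left(- \frac{464}{5} + \frac{52}{53} + 9\right) + 95639 = - \frac{21947}{265} + 95639 = \frac{25322388}{265}$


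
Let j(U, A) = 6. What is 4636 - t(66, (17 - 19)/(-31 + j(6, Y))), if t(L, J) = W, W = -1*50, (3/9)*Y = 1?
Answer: 4686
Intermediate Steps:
Y = 3 (Y = 3*1 = 3)
W = -50
t(L, J) = -50
4636 - t(66, (17 - 19)/(-31 + j(6, Y))) = 4636 - 1*(-50) = 4636 + 50 = 4686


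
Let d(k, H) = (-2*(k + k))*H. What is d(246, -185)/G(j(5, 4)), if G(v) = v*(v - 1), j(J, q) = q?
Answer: 15170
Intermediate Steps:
d(k, H) = -4*H*k (d(k, H) = (-4*k)*H = -4*H*k)
G(v) = v*(-1 + v)
d(246, -185)/G(j(5, 4)) = (-4*(-185)*246)/((4*(-1 + 4))) = 182040/((4*3)) = 182040/12 = 182040*(1/12) = 15170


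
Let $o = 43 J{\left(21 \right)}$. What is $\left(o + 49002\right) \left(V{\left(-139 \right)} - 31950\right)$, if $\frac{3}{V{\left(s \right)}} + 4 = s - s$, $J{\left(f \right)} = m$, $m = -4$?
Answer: $- \frac{3120310245}{2} \approx -1.5602 \cdot 10^{9}$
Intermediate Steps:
$J{\left(f \right)} = -4$
$V{\left(s \right)} = - \frac{3}{4}$ ($V{\left(s \right)} = \frac{3}{-4 + \left(s - s\right)} = \frac{3}{-4 + 0} = \frac{3}{-4} = 3 \left(- \frac{1}{4}\right) = - \frac{3}{4}$)
$o = -172$ ($o = 43 \left(-4\right) = -172$)
$\left(o + 49002\right) \left(V{\left(-139 \right)} - 31950\right) = \left(-172 + 49002\right) \left(- \frac{3}{4} - 31950\right) = 48830 \left(- \frac{127803}{4}\right) = - \frac{3120310245}{2}$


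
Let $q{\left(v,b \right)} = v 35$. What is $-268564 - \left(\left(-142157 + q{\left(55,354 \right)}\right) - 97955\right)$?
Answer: $-30377$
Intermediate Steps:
$q{\left(v,b \right)} = 35 v$
$-268564 - \left(\left(-142157 + q{\left(55,354 \right)}\right) - 97955\right) = -268564 - \left(\left(-142157 + 35 \cdot 55\right) - 97955\right) = -268564 - \left(\left(-142157 + 1925\right) - 97955\right) = -268564 - \left(-140232 - 97955\right) = -268564 - -238187 = -268564 + 238187 = -30377$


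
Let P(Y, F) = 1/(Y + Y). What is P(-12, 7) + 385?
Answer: 9239/24 ≈ 384.96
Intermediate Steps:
P(Y, F) = 1/(2*Y)
P(-12, 7) + 385 = (1/2)/(-12) + 385 = (1/2)*(-1/12) + 385 = -1/24 + 385 = 9239/24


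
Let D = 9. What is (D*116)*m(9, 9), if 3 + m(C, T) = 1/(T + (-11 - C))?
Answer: -35496/11 ≈ -3226.9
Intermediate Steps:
m(C, T) = -3 + 1/(-11 + T - C) (m(C, T) = -3 + 1/(T + (-11 - C)) = -3 + 1/(-11 + T - C))
(D*116)*m(9, 9) = (9*116)*((-34 - 3*9 + 3*9)/(11 + 9 - 1*9)) = 1044*((-34 - 27 + 27)/(11 + 9 - 9)) = 1044*(-34/11) = -35496/11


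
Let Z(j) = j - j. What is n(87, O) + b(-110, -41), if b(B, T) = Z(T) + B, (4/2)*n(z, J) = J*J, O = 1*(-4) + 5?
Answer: -219/2 ≈ -109.50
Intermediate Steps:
Z(j) = 0
O = 1 (O = -4 + 5 = 1)
n(z, J) = J**2/2 (n(z, J) = (J*J)/2 = J**2/2)
b(B, T) = B (b(B, T) = 0 + B = B)
n(87, O) + b(-110, -41) = (1/2)*1**2 - 110 = (1/2)*1 - 110 = 1/2 - 110 = -219/2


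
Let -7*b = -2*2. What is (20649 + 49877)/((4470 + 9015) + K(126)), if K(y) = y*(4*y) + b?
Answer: 493682/538927 ≈ 0.91605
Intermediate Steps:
b = 4/7 (b = -(-2)*2/7 = -1/7*(-4) = 4/7 ≈ 0.57143)
K(y) = 4/7 + 4*y**2 (K(y) = y*(4*y) + 4/7 = 4*y**2 + 4/7 = 4/7 + 4*y**2)
(20649 + 49877)/((4470 + 9015) + K(126)) = (20649 + 49877)/((4470 + 9015) + (4/7 + 4*126**2)) = 70526/(13485 + (4/7 + 4*15876)) = 70526/(13485 + (4/7 + 63504)) = 70526/(13485 + 444532/7) = 70526/(538927/7) = 70526*(7/538927) = 493682/538927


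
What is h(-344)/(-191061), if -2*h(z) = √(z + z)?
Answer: 2*I*√43/191061 ≈ 6.8642e-5*I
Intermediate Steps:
h(z) = -√2*√z/2 (h(z) = -√(z + z)/2 = -√2*√z/2)
h(-344)/(-191061) = -√2*√(-344)/2/(-191061) = -√2*2*I*√86/2*(-1/191061) = -2*I*√43*(-1/191061) = 2*I*√43/191061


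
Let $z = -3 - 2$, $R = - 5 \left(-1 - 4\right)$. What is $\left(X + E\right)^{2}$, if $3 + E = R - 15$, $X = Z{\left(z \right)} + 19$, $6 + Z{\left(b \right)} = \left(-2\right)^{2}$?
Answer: $576$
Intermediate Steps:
$R = 25$ ($R = \left(-5\right) \left(-5\right) = 25$)
$z = -5$
$Z{\left(b \right)} = -2$ ($Z{\left(b \right)} = -6 + \left(-2\right)^{2} = -6 + 4 = -2$)
$X = 17$ ($X = -2 + 19 = 17$)
$E = 7$ ($E = -3 + \left(25 - 15\right) = -3 + 10 = 7$)
$\left(X + E\right)^{2} = \left(17 + 7\right)^{2} = 24^{2} = 576$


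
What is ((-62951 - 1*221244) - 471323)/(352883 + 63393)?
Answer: -377759/208138 ≈ -1.8149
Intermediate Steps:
((-62951 - 1*221244) - 471323)/(352883 + 63393) = ((-62951 - 221244) - 471323)/416276 = (-284195 - 471323)*(1/416276) = -755518*1/416276 = -377759/208138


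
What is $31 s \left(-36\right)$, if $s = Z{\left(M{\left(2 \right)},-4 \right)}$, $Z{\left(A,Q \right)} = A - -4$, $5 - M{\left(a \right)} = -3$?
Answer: $-13392$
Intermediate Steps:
$M{\left(a \right)} = 8$ ($M{\left(a \right)} = 5 - -3 = 5 + 3 = 8$)
$Z{\left(A,Q \right)} = 4 + A$ ($Z{\left(A,Q \right)} = A + 4 = 4 + A$)
$s = 12$ ($s = 4 + 8 = 12$)
$31 s \left(-36\right) = 31 \cdot 12 \left(-36\right) = 372 \left(-36\right) = -13392$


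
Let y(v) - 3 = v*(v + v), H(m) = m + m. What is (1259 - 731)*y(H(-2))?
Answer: 18480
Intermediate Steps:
H(m) = 2*m
y(v) = 3 + 2*v² (y(v) = 3 + v*(v + v) = 3 + v*(2*v) = 3 + 2*v²)
(1259 - 731)*y(H(-2)) = (1259 - 731)*(3 + 2*(2*(-2))²) = 528*(3 + 2*(-4)²) = 528*(3 + 2*16) = 528*(3 + 32) = 528*35 = 18480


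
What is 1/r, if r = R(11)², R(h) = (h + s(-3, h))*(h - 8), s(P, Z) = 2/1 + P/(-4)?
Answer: 16/27225 ≈ 0.00058770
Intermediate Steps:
s(P, Z) = 2 - P/4 (s(P, Z) = 2*1 + P*(-¼) = 2 - P/4)
R(h) = (-8 + h)*(11/4 + h) (R(h) = (h + (2 - ¼*(-3)))*(h - 8) = (h + (2 + ¾))*(-8 + h) = (h + 11/4)*(-8 + h) = (11/4 + h)*(-8 + h) = (-8 + h)*(11/4 + h))
r = 27225/16 (r = (-22 + 11² - 21/4*11)² = (-22 + 121 - 231/4)² = (165/4)² = 27225/16 ≈ 1701.6)
1/r = 1/(27225/16) = 16/27225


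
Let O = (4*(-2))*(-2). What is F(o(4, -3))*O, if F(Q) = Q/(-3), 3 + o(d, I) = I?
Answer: 32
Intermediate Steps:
o(d, I) = -3 + I
O = 16 (O = -8*(-2) = 16)
F(Q) = -Q/3 (F(Q) = Q*(-1/3) = -Q/3)
F(o(4, -3))*O = -(-3 - 3)/3*16 = -1/3*(-6)*16 = 2*16 = 32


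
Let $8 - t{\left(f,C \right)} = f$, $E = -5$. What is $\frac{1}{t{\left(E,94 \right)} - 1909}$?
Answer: $- \frac{1}{1896} \approx -0.00052743$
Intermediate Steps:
$t{\left(f,C \right)} = 8 - f$
$\frac{1}{t{\left(E,94 \right)} - 1909} = \frac{1}{\left(8 - -5\right) - 1909} = \frac{1}{\left(8 + 5\right) - 1909} = \frac{1}{13 - 1909} = \frac{1}{-1896} = - \frac{1}{1896}$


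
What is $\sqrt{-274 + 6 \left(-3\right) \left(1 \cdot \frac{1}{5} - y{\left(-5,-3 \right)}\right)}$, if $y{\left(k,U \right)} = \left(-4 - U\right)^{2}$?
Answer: $\frac{i \sqrt{6490}}{5} \approx 16.112 i$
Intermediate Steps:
$\sqrt{-274 + 6 \left(-3\right) \left(1 \cdot \frac{1}{5} - y{\left(-5,-3 \right)}\right)} = \sqrt{-274 + 6 \left(-3\right) \left(1 \cdot \frac{1}{5} - \left(4 - 3\right)^{2}\right)} = \sqrt{-274 - 18 \left(1 \cdot \frac{1}{5} - 1^{2}\right)} = \sqrt{-274 - 18 \left(\frac{1}{5} - 1\right)} = \sqrt{-274 - - \frac{72}{5}} = \sqrt{-274 + \frac{72}{5}} = \sqrt{- \frac{1298}{5}} = \frac{i \sqrt{6490}}{5}$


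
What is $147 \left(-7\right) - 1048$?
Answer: $-2077$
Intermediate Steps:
$147 \left(-7\right) - 1048 = -1029 - 1048 = -2077$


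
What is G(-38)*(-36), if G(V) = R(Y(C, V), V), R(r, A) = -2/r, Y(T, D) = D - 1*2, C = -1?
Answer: -9/5 ≈ -1.8000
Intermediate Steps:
Y(T, D) = -2 + D (Y(T, D) = D - 2 = -2 + D)
G(V) = -2/(-2 + V)
G(-38)*(-36) = -2/(-2 - 38)*(-36) = -2/(-40)*(-36) = -2*(-1/40)*(-36) = (1/20)*(-36) = -9/5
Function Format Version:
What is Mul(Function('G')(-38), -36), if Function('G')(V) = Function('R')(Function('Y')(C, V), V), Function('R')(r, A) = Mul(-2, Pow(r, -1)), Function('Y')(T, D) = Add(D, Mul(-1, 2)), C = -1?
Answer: Rational(-9, 5) ≈ -1.8000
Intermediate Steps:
Function('Y')(T, D) = Add(-2, D) (Function('Y')(T, D) = Add(D, -2) = Add(-2, D))
Function('G')(V) = Mul(-2, Pow(Add(-2, V), -1))
Mul(Function('G')(-38), -36) = Mul(Mul(-2, Pow(Add(-2, -38), -1)), -36) = Mul(Mul(-2, Pow(-40, -1)), -36) = Mul(Mul(-2, Rational(-1, 40)), -36) = Mul(Rational(1, 20), -36) = Rational(-9, 5)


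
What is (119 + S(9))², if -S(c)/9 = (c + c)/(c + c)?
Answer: 12100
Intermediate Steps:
S(c) = -9 (S(c) = -9*(c + c)/(c + c) = -9*2*c/(2*c) = -9*2*c*1/(2*c) = -9*1 = -9)
(119 + S(9))² = (119 - 9)² = 110² = 12100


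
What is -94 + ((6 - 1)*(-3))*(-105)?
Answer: 1481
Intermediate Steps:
-94 + ((6 - 1)*(-3))*(-105) = -94 + (5*(-3))*(-105) = -94 - 15*(-105) = -94 + 1575 = 1481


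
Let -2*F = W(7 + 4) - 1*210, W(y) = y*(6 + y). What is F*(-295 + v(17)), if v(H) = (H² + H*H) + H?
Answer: 3450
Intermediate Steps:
F = 23/2 (F = -((7 + 4)*(6 + (7 + 4)) - 1*210)/2 = -(11*(6 + 11) - 210)/2 = -(11*17 - 210)/2 = -(187 - 210)/2 = -½*(-23) = 23/2 ≈ 11.500)
v(H) = H + 2*H² (v(H) = (H² + H²) + H = 2*H² + H = H + 2*H²)
F*(-295 + v(17)) = 23*(-295 + 17*(1 + 2*17))/2 = 23*(-295 + 17*(1 + 34))/2 = 23*(-295 + 17*35)/2 = 23*(-295 + 595)/2 = (23/2)*300 = 3450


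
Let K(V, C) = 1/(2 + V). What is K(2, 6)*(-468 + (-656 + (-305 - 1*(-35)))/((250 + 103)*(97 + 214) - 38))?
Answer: -25680793/219490 ≈ -117.00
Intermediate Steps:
K(2, 6)*(-468 + (-656 + (-305 - 1*(-35)))/((250 + 103)*(97 + 214) - 38)) = (-468 + (-656 + (-305 - 1*(-35)))/((250 + 103)*(97 + 214) - 38))/(2 + 2) = (-468 + (-656 + (-305 + 35))/(353*311 - 38))/4 = (-468 + (-656 - 270)/(109783 - 38))/4 = (-468 - 926/109745)/4 = (¼)*(-51361586/109745) = -25680793/219490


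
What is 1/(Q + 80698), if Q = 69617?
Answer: 1/150315 ≈ 6.6527e-6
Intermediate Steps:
1/(Q + 80698) = 1/(69617 + 80698) = 1/150315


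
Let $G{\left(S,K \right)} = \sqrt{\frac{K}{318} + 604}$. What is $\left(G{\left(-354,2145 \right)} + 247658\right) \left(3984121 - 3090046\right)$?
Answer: $221424826350 + \frac{894075 \sqrt{6862334}}{106} \approx 2.2145 \cdot 10^{11}$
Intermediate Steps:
$G{\left(S,K \right)} = \sqrt{604 + \frac{K}{318}}$ ($G{\left(S,K \right)} = \sqrt{K \frac{1}{318} + 604} = \sqrt{\frac{K}{318} + 604} = \sqrt{604 + \frac{K}{318}}$)
$\left(G{\left(-354,2145 \right)} + 247658\right) \left(3984121 - 3090046\right) = \left(\frac{\sqrt{61078896 + 318 \cdot 2145}}{318} + 247658\right) \left(3984121 - 3090046\right) = \left(\frac{\sqrt{61078896 + 682110}}{318} + 247658\right) 894075 = \left(\frac{\sqrt{61761006}}{318} + 247658\right) 894075 = \left(\frac{3 \sqrt{6862334}}{318} + 247658\right) 894075 = \left(\frac{\sqrt{6862334}}{106} + 247658\right) 894075 = \left(247658 + \frac{\sqrt{6862334}}{106}\right) 894075 = 221424826350 + \frac{894075 \sqrt{6862334}}{106}$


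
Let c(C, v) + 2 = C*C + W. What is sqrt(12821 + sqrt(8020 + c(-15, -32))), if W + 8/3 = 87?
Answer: sqrt(115389 + 3*sqrt(74946))/3 ≈ 113.63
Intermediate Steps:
W = 253/3 (W = -8/3 + 87 = 253/3 ≈ 84.333)
c(C, v) = 247/3 + C**2 (c(C, v) = -2 + (C*C + 253/3) = -2 + (C**2 + 253/3) = -2 + (253/3 + C**2) = 247/3 + C**2)
sqrt(12821 + sqrt(8020 + c(-15, -32))) = sqrt(12821 + sqrt(8020 + (247/3 + (-15)**2))) = sqrt(12821 + sqrt(8020 + (247/3 + 225))) = sqrt(12821 + sqrt(8020 + 922/3)) = sqrt(12821 + sqrt(24982/3)) = sqrt(12821 + sqrt(74946)/3)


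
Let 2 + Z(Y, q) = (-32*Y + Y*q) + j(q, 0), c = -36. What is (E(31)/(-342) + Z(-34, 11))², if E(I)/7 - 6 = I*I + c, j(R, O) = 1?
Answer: 156025081/324 ≈ 4.8156e+5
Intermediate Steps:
E(I) = -210 + 7*I² (E(I) = 42 + 7*(I*I - 36) = 42 + 7*(I² - 36) = 42 + 7*(-36 + I²) = 42 + (-252 + 7*I²) = -210 + 7*I²)
Z(Y, q) = -1 - 32*Y + Y*q (Z(Y, q) = -2 + ((-32*Y + Y*q) + 1) = -2 + (1 - 32*Y + Y*q) = -1 - 32*Y + Y*q)
(E(31)/(-342) + Z(-34, 11))² = ((-210 + 7*31²)/(-342) + (-1 - 32*(-34) - 34*11))² = ((-210 + 7*961)*(-1/342) + (-1 + 1088 - 374))² = ((-210 + 6727)*(-1/342) + 713)² = (6517*(-1/342) + 713)² = (-343/18 + 713)² = (12491/18)² = 156025081/324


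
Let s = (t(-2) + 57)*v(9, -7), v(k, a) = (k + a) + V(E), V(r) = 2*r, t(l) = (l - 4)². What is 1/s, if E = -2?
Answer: -1/186 ≈ -0.0053763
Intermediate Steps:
t(l) = (-4 + l)²
v(k, a) = -4 + a + k (v(k, a) = (k + a) + 2*(-2) = (a + k) - 4 = -4 + a + k)
s = -186 (s = ((-4 - 2)² + 57)*(-4 - 7 + 9) = ((-6)² + 57)*(-2) = (36 + 57)*(-2) = 93*(-2) = -186)
1/s = 1/(-186) = -1/186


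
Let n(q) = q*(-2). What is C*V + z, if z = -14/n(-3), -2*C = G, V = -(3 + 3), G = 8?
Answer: 65/3 ≈ 21.667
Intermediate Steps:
n(q) = -2*q
V = -6 (V = -1*6 = -6)
C = -4 (C = -½*8 = -4)
z = -7/3 (z = -14/((-2*(-3))) = -14/6 = -14*⅙ = -7/3 ≈ -2.3333)
C*V + z = -4*(-6) - 7/3 = 24 - 7/3 = 65/3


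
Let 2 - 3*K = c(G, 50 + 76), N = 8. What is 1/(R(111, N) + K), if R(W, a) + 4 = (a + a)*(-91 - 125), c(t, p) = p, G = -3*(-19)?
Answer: -3/10504 ≈ -0.00028561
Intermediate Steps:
G = 57
K = -124/3 (K = ⅔ - (50 + 76)/3 = ⅔ - ⅓*126 = ⅔ - 42 = -124/3 ≈ -41.333)
R(W, a) = -4 - 432*a (R(W, a) = -4 + (a + a)*(-91 - 125) = -4 + (2*a)*(-216) = -4 - 432*a)
1/(R(111, N) + K) = 1/((-4 - 432*8) - 124/3) = 1/((-4 - 3456) - 124/3) = 1/(-3460 - 124/3) = 1/(-10504/3) = -3/10504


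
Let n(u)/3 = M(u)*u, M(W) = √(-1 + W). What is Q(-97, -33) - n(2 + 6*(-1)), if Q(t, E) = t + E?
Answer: -130 + 12*I*√5 ≈ -130.0 + 26.833*I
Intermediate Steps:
Q(t, E) = E + t
n(u) = 3*u*√(-1 + u) (n(u) = 3*(√(-1 + u)*u) = 3*(u*√(-1 + u)) = 3*u*√(-1 + u))
Q(-97, -33) - n(2 + 6*(-1)) = (-33 - 97) - 3*(2 + 6*(-1))*√(-1 + (2 + 6*(-1))) = -130 - 3*(2 - 6)*√(-1 + (2 - 6)) = -130 - 3*(-4)*√(-1 - 4) = -130 - 3*(-4)*√(-5) = -130 - 3*(-4)*I*√5 = -130 - (-12)*I*√5 = -130 + 12*I*√5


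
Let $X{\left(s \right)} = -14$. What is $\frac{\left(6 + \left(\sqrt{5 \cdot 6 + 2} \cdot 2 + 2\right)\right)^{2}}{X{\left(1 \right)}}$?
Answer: $- \frac{96}{7} - \frac{64 \sqrt{2}}{7} \approx -26.644$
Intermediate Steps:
$\frac{\left(6 + \left(\sqrt{5 \cdot 6 + 2} \cdot 2 + 2\right)\right)^{2}}{X{\left(1 \right)}} = \frac{\left(6 + \left(\sqrt{5 \cdot 6 + 2} \cdot 2 + 2\right)\right)^{2}}{-14} = \left(6 + \left(\sqrt{30 + 2} \cdot 2 + 2\right)\right)^{2} \left(- \frac{1}{14}\right) = \left(6 + \left(\sqrt{32} \cdot 2 + 2\right)\right)^{2} \left(- \frac{1}{14}\right) = \left(6 + \left(4 \sqrt{2} \cdot 2 + 2\right)\right)^{2} \left(- \frac{1}{14}\right) = \left(6 + \left(8 \sqrt{2} + 2\right)\right)^{2} \left(- \frac{1}{14}\right) = \left(6 + \left(2 + 8 \sqrt{2}\right)\right)^{2} \left(- \frac{1}{14}\right) = \left(8 + 8 \sqrt{2}\right)^{2} \left(- \frac{1}{14}\right) = - \frac{\left(8 + 8 \sqrt{2}\right)^{2}}{14}$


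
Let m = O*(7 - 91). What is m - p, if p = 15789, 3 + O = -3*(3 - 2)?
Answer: -15285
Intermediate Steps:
O = -6 (O = -3 - 3*(3 - 2) = -3 - 3*1 = -3 - 3 = -6)
m = 504 (m = -6*(7 - 91) = -6*(-84) = 504)
m - p = 504 - 1*15789 = 504 - 15789 = -15285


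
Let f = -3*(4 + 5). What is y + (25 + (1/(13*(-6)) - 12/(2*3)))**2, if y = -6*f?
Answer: 4200457/6084 ≈ 690.41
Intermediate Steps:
f = -27 (f = -3*9 = -27)
y = 162 (y = -6*(-27) = 162)
y + (25 + (1/(13*(-6)) - 12/(2*3)))**2 = 162 + (25 + (1/(13*(-6)) - 12/(2*3)))**2 = 162 + (25 + ((1/13)*(-1/6) - 12/6))**2 = 162 + (25 + (-1/78 - 12*1/6))**2 = 162 + (25 + (-1/78 - 2))**2 = 162 + (25 - 157/78)**2 = 162 + (1793/78)**2 = 162 + 3214849/6084 = 4200457/6084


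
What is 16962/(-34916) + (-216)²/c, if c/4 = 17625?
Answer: 18050829/102565750 ≈ 0.17599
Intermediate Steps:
c = 70500 (c = 4*17625 = 70500)
16962/(-34916) + (-216)²/c = 16962/(-34916) + (-216)²/70500 = 16962*(-1/34916) + 46656*(1/70500) = -8481/17458 + 3888/5875 = 18050829/102565750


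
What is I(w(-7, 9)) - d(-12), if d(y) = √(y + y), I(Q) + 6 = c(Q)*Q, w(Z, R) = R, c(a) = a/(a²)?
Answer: -5 - 2*I*√6 ≈ -5.0 - 4.899*I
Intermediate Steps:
c(a) = 1/a (c(a) = a/a² = 1/a)
I(Q) = -5 (I(Q) = -6 + Q/Q = -6 + 1 = -5)
d(y) = √2*√y (d(y) = √(2*y) = √2*√y)
I(w(-7, 9)) - d(-12) = -5 - √2*√(-12) = -5 - √2*2*I*√3 = -5 - 2*I*√6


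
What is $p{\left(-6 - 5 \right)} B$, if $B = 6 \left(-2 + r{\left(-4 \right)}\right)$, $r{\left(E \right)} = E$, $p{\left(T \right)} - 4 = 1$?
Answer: $-180$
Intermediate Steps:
$p{\left(T \right)} = 5$ ($p{\left(T \right)} = 4 + 1 = 5$)
$B = -36$ ($B = 6 \left(-2 - 4\right) = 6 \left(-6\right) = -36$)
$p{\left(-6 - 5 \right)} B = 5 \left(-36\right) = -180$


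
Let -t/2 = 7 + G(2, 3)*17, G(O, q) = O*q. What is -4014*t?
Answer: 875052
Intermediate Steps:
t = -218 (t = -2*(7 + (2*3)*17) = -2*(7 + 6*17) = -2*(7 + 102) = -2*109 = -218)
-4014*t = -4014*(-218) = 875052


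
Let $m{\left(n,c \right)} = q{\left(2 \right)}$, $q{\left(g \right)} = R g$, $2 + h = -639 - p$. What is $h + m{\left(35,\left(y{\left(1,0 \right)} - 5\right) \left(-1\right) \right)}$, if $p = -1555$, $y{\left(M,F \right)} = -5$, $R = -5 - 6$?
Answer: $892$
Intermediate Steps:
$R = -11$ ($R = -5 - 6 = -11$)
$h = 914$ ($h = -2 - -916 = -2 + \left(-639 + 1555\right) = -2 + 916 = 914$)
$q{\left(g \right)} = - 11 g$
$m{\left(n,c \right)} = -22$ ($m{\left(n,c \right)} = \left(-11\right) 2 = -22$)
$h + m{\left(35,\left(y{\left(1,0 \right)} - 5\right) \left(-1\right) \right)} = 914 - 22 = 892$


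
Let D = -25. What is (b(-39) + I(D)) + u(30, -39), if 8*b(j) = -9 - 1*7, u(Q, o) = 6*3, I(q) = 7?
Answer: 23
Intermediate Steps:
u(Q, o) = 18
b(j) = -2 (b(j) = (-9 - 1*7)/8 = (-9 - 7)/8 = (⅛)*(-16) = -2)
(b(-39) + I(D)) + u(30, -39) = (-2 + 7) + 18 = 5 + 18 = 23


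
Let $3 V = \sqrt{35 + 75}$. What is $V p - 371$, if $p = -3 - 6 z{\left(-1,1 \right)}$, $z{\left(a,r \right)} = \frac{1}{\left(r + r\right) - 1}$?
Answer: $-371 - 3 \sqrt{110} \approx -402.46$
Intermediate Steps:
$z{\left(a,r \right)} = \frac{1}{-1 + 2 r}$ ($z{\left(a,r \right)} = \frac{1}{2 r - 1} = \frac{1}{-1 + 2 r}$)
$V = \frac{\sqrt{110}}{3}$ ($V = \frac{\sqrt{35 + 75}}{3} = \frac{\sqrt{110}}{3} \approx 3.496$)
$p = -9$ ($p = -3 - \frac{6}{-1 + 2 \cdot 1} = -3 - \frac{6}{-1 + 2} = -3 - \frac{6}{1} = -3 - 6 = -9$)
$V p - 371 = \frac{\sqrt{110}}{3} \left(-9\right) - 371 = - 3 \sqrt{110} - 371 = -371 - 3 \sqrt{110}$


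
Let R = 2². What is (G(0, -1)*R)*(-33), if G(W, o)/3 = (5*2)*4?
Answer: -15840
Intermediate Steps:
G(W, o) = 120 (G(W, o) = 3*((5*2)*4) = 3*(10*4) = 3*40 = 120)
R = 4
(G(0, -1)*R)*(-33) = (120*4)*(-33) = 480*(-33) = -15840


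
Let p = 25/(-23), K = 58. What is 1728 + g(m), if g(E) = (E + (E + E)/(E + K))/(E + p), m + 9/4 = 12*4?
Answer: 2948426487/1705235 ≈ 1729.0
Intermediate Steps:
m = 183/4 (m = -9/4 + 12*4 = -9/4 + 48 = 183/4 ≈ 45.750)
p = -25/23 (p = 25*(-1/23) = -25/23 ≈ -1.0870)
g(E) = (E + 2*E/(58 + E))/(-25/23 + E) (g(E) = (E + (E + E)/(E + 58))/(E - 25/23) = (E + (2*E)/(58 + E))/(-25/23 + E) = (E + 2*E/(58 + E))/(-25/23 + E))
1728 + g(m) = 1728 + 23*(183/4)*(60 + 183/4)/(-1450 + 23*(183/4)² + 1309*(183/4)) = 1728 + 23*(183/4)*(423/4)/(-1450 + 23*(33489/16) + 239547/4) = 1728 + 23*(183/4)*(423/4)/(-1450 + 770247/16 + 239547/4) = 1728 + 23*(183/4)*(423/4)/(1705235/16) = 1728 + 23*(183/4)*(16/1705235)*(423/4) = 1728 + 1780407/1705235 = 2948426487/1705235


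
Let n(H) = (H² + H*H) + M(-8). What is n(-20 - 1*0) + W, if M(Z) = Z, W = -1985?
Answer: -1193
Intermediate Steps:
n(H) = -8 + 2*H² (n(H) = (H² + H*H) - 8 = (H² + H²) - 8 = 2*H² - 8 = -8 + 2*H²)
n(-20 - 1*0) + W = (-8 + 2*(-20 - 1*0)²) - 1985 = (-8 + 2*(-20 + 0)²) - 1985 = (-8 + 2*(-20)²) - 1985 = (-8 + 2*400) - 1985 = (-8 + 800) - 1985 = 792 - 1985 = -1193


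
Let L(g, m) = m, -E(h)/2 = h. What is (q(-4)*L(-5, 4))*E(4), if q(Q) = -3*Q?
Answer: -384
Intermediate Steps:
E(h) = -2*h
(q(-4)*L(-5, 4))*E(4) = (-3*(-4)*4)*(-2*4) = (12*4)*(-8) = 48*(-8) = -384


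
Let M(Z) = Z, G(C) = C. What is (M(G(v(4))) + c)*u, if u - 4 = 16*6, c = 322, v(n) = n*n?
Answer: 33800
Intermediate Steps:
v(n) = n²
u = 100 (u = 4 + 16*6 = 4 + 96 = 100)
(M(G(v(4))) + c)*u = (4² + 322)*100 = (16 + 322)*100 = 338*100 = 33800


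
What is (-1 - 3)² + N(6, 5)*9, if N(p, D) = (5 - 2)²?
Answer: 97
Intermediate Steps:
N(p, D) = 9 (N(p, D) = 3² = 9)
(-1 - 3)² + N(6, 5)*9 = (-1 - 3)² + 9*9 = (-4)² + 81 = 16 + 81 = 97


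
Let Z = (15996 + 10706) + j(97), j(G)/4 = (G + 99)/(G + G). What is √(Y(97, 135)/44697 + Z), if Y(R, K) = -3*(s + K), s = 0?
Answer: √55778531562932257/1445203 ≈ 163.42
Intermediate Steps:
Y(R, K) = -3*K (Y(R, K) = -3*(0 + K) = -3*K)
j(G) = 2*(99 + G)/G (j(G) = 4*((G + 99)/(G + G)) = 4*((99 + G)/((2*G))) = 4*((99 + G)*(1/(2*G))) = 4*((99 + G)/(2*G)) = 2*(99 + G)/G)
Z = 2590486/97 (Z = (15996 + 10706) + (2 + 198/97) = 26702 + (2 + 198*(1/97)) = 26702 + (2 + 198/97) = 26702 + 392/97 = 2590486/97 ≈ 26706.)
√(Y(97, 135)/44697 + Z) = √(-3*135/44697 + 2590486/97) = √(-405*1/44697 + 2590486/97) = √(-135/14899 + 2590486/97) = √(38595637819/1445203) = √55778531562932257/1445203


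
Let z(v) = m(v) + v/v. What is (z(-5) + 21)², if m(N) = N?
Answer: 289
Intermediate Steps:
z(v) = 1 + v (z(v) = v + v/v = v + 1 = 1 + v)
(z(-5) + 21)² = ((1 - 5) + 21)² = (-4 + 21)² = 17² = 289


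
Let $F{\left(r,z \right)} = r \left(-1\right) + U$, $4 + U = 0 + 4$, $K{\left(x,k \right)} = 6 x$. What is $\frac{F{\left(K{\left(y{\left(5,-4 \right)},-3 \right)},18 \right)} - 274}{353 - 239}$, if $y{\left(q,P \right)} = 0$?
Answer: $- \frac{137}{57} \approx -2.4035$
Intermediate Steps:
$U = 0$ ($U = -4 + \left(0 + 4\right) = -4 + 4 = 0$)
$F{\left(r,z \right)} = - r$ ($F{\left(r,z \right)} = r \left(-1\right) + 0 = - r + 0 = - r$)
$\frac{F{\left(K{\left(y{\left(5,-4 \right)},-3 \right)},18 \right)} - 274}{353 - 239} = \frac{- 6 \cdot 0 - 274}{353 - 239} = \frac{\left(-1\right) 0 - 274}{114} = \left(0 - 274\right) \frac{1}{114} = \left(-274\right) \frac{1}{114} = - \frac{137}{57}$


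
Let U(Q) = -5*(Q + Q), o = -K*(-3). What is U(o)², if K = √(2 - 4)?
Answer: -1800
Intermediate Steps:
K = I*√2 (K = √(-2) = I*√2 ≈ 1.4142*I)
o = 3*I*√2 (o = -I*√2*(-3) = 3*I*√2 ≈ 4.2426*I)
U(Q) = -10*Q
U(o)² = (-30*I*√2)² = -1800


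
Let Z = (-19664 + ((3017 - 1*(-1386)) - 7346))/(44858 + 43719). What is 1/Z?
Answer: -88577/22607 ≈ -3.9181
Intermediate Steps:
Z = -22607/88577 (Z = (-19664 + ((3017 + 1386) - 7346))/88577 = (-19664 + (4403 - 7346))*(1/88577) = (-19664 - 2943)*(1/88577) = -22607*1/88577 = -22607/88577 ≈ -0.25522)
1/Z = 1/(-22607/88577) = -88577/22607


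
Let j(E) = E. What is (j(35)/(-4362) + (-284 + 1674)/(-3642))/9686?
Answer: -343925/8548650508 ≈ -4.0232e-5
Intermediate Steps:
(j(35)/(-4362) + (-284 + 1674)/(-3642))/9686 = (35/(-4362) + (-284 + 1674)/(-3642))/9686 = (35*(-1/4362) + 1390*(-1/3642))*(1/9686) = (-35/4362 - 695/1821)*(1/9686) = -343925/882578*1/9686 = -343925/8548650508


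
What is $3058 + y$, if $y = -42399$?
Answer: $-39341$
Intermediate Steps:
$3058 + y = 3058 - 42399 = -39341$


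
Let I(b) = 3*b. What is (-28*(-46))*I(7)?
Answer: 27048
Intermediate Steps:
(-28*(-46))*I(7) = (-28*(-46))*(3*7) = 1288*21 = 27048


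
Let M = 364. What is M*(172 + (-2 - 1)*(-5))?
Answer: 68068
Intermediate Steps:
M*(172 + (-2 - 1)*(-5)) = 364*(172 + (-2 - 1)*(-5)) = 364*(172 - 3*(-5)) = 364*(172 + 15) = 364*187 = 68068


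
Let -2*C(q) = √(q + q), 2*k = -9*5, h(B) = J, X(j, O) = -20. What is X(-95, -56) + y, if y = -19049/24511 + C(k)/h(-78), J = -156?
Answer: -509269/24511 + I*√5/104 ≈ -20.777 + 0.021501*I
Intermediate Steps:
h(B) = -156
k = -45/2 (k = (-9*5)/2 = (½)*(-45) = -45/2 ≈ -22.500)
C(q) = -√2*√q/2 (C(q) = -√(q + q)/2 = -√2*√q/2)
y = -19049/24511 + I*√5/104 (y = -19049/24511 - √2*√(-45/2)/2/(-156) = -19049*1/24511 - √2*3*I*√10/2/2*(-1/156) = -19049/24511 - 3*I*√5/2*(-1/156) = -19049/24511 + I*√5/104 ≈ -0.77716 + 0.021501*I)
X(-95, -56) + y = -20 + (-19049/24511 + I*√5/104) = -509269/24511 + I*√5/104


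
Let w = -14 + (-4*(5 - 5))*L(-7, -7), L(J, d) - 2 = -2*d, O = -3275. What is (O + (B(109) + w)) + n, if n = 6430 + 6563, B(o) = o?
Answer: 9813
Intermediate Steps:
L(J, d) = 2 - 2*d
w = -14 (w = -14 + (-4*(5 - 5))*(2 - 2*(-7)) = -14 + (-4*0)*(2 + 14) = -14 + 0*16 = -14 + 0 = -14)
n = 12993
(O + (B(109) + w)) + n = (-3275 + (109 - 14)) + 12993 = (-3275 + 95) + 12993 = -3180 + 12993 = 9813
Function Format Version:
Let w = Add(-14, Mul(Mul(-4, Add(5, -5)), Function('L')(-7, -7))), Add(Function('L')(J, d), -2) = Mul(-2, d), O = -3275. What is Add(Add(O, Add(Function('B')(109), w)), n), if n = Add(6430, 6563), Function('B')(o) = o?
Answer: 9813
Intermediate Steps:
Function('L')(J, d) = Add(2, Mul(-2, d))
w = -14 (w = Add(-14, Mul(Mul(-4, Add(5, -5)), Add(2, Mul(-2, -7)))) = Add(-14, Mul(Mul(-4, 0), Add(2, 14))) = Add(-14, Mul(0, 16)) = Add(-14, 0) = -14)
n = 12993
Add(Add(O, Add(Function('B')(109), w)), n) = Add(Add(-3275, Add(109, -14)), 12993) = Add(Add(-3275, 95), 12993) = Add(-3180, 12993) = 9813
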